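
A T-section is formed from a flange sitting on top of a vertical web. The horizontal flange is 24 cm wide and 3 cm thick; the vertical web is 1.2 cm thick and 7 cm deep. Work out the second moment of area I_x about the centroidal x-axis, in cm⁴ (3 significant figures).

I_x ≈ 276 cm⁴

Treat the section as a set of non-overlapping primitives; coordinates are from the bounding-box lower-left.
Flange: 24 × 3, A = 72 cm², y = 8.5 cm, Ī = 54 cm⁴.
Web: 1.2 × 7, A = 8.4 cm², y = 3.5 cm, Ī = 34.3 cm⁴.
Centroid: ȳ = ΣA·y / ΣA = 7.9776 cm.
Transfer each piece to the centroidal x-axis using Ī + A·d² with d = y − 7.9776:
  flange: d = 0.52239 cm → contributes +73.648 cm⁴
  web: d = -4.4776 cm → contributes +202.71 cm⁴
Total I = 276.36 cm⁴.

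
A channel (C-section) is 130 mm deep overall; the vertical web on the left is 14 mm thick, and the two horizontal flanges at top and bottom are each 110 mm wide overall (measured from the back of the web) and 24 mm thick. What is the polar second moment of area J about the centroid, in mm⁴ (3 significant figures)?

Decompose the section into non-overlapping parts with the origin at the bottom-left of its bounding rectangle.
Web: 14 × 130, A = 1 820 mm², y = 65 mm, Ī = 2 563 167 mm⁴.
Top flange (beyond web): 96 × 24, A = 2 304 mm², y = 118 mm, Ī = 110 592 mm⁴.
Bottom flange (beyond web): 96 × 24, A = 2 304 mm², y = 12 mm, Ī = 110 592 mm⁴.
By symmetry the centroid is at mid-height, ȳ = 65 mm.
Transfer each piece to the centroidal x-axis using Ī + A·d² with d = y − 65:
  web: d = 0 mm → contributes +2 563 167 mm⁴
  top flange (beyond web): d = 53 mm → contributes +6 582 528 mm⁴
  bottom flange (beyond web): d = -53 mm → contributes +6 582 528 mm⁴
Total I = 15 728 223 mm⁴.
For the y-axis: x̄ = 46.428 mm.
Repeating about the centroidal y-axis gives I_y = 7 515 364 mm⁴.
Polar second moment: J = I_x + I_y = 23 243 587 mm⁴.

J ≈ 2.32 × 10⁷ mm⁴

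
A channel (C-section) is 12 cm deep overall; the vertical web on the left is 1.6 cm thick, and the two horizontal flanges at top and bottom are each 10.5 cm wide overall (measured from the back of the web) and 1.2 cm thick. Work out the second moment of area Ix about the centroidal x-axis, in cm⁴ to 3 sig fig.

Ix ≈ 856 cm⁴

Break the section into simple shapes (no overlaps), measuring from the bottom-left corner of the bounding box.
Web: 1.6 × 12, A = 19.2 cm², y = 6 cm, Ī = 230.4 cm⁴.
Top flange (beyond web): 8.9 × 1.2, A = 10.68 cm², y = 11.4 cm, Ī = 1.2816 cm⁴.
Bottom flange (beyond web): 8.9 × 1.2, A = 10.68 cm², y = 0.6 cm, Ī = 1.2816 cm⁴.
By symmetry the centroid is at mid-height, ȳ = 6 cm.
Transfer each piece to the centroidal x-axis using Ī + A·d² with d = y − 6:
  web: d = 0 cm → contributes +230.4 cm⁴
  top flange (beyond web): d = 5.4 cm → contributes +312.71 cm⁴
  bottom flange (beyond web): d = -5.4 cm → contributes +312.71 cm⁴
Total I = 855.82 cm⁴.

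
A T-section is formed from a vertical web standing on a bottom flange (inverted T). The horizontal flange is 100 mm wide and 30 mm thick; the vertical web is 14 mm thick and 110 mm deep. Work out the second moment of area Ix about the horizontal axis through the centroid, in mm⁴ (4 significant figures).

Ix ≈ 6.764 × 10⁶ mm⁴

Treat the section as a set of non-overlapping primitives; coordinates are from the bounding-box lower-left.
Flange: 100 × 30, A = 3 000 mm², y = 15 mm, Ī = 225 000 mm⁴.
Web: 14 × 110, A = 1 540 mm², y = 85 mm, Ī = 1 552 833 mm⁴.
Centroid: ȳ = ΣA·y / ΣA = 38.7445 mm.
Transfer each piece to the horizontal axis through the centroid using Ī + A·d² with d = y − 38.7445:
  flange: d = -23.7445 mm → contributes +1 916 403 mm⁴
  web: d = 46.2555 mm → contributes +4 847 774 mm⁴
Total I = 6 764 177 mm⁴.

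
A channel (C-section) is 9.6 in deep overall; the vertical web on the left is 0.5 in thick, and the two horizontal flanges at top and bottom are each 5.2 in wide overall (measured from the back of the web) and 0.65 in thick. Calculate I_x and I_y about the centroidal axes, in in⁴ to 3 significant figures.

I_x ≈ 159 in⁴, I_y ≈ 29.5 in⁴

Break the section into simple shapes (no overlaps), measuring from the bottom-left corner of the bounding box.
Web: 0.5 × 9.6, A = 4.8 in², y = 4.8 in, Ī = 36.864 in⁴.
Top flange (beyond web): 4.7 × 0.65, A = 3.055 in², y = 9.275 in, Ī = 0.10756 in⁴.
Bottom flange (beyond web): 4.7 × 0.65, A = 3.055 in², y = 0.325 in, Ī = 0.10756 in⁴.
By symmetry the centroid is at mid-height, ȳ = 4.8 in.
Transfer each piece to the centroidal x-axis using Ī + A·d² with d = y − 4.8:
  web: d = 0 in → contributes +36.864 in⁴
  top flange (beyond web): d = 4.475 in → contributes +61.286 in⁴
  bottom flange (beyond web): d = -4.475 in → contributes +61.286 in⁴
Total I = 159.44 in⁴.
For the y-axis: x̄ = 1.7061 in.
Repeating about the centroidal y-axis gives I_y = 29.52 in⁴.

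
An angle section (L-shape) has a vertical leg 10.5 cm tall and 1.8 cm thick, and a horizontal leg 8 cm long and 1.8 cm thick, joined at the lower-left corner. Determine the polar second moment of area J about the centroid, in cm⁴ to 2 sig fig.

J ≈ 460 cm⁴

Split into non-overlapping primitives; take the origin at the lower-left of the bounding box.
Vertical leg: 1.8 × 10.5, A = 18.9 cm², y = 5.25 cm, Ī = 173.6 cm⁴.
Horizontal leg (remainder): 6.2 × 1.8, A = 11.16 cm², y = 0.9 cm, Ī = 3.013 cm⁴.
Centroid: ȳ = ΣA·y / ΣA = 3.635 cm.
Transfer each piece to the centroidal x-axis using Ī + A·d² with d = y − 3.635:
  vertical leg: d = 1.615 cm → contributes +222.9 cm⁴
  horizontal leg (remainder): d = -2.735 cm → contributes +86.49 cm⁴
Total I = 309.4 cm⁴.
For the y-axis: x̄ = 2.385 cm.
Repeating about the centroidal y-axis gives I_y = 153.1 cm⁴.
Polar second moment: J = I_x + I_y = 462.6 cm⁴.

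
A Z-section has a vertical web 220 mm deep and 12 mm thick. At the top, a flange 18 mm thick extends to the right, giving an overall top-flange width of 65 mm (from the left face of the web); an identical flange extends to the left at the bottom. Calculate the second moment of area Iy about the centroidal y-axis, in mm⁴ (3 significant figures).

Split into non-overlapping primitives; take the origin at the lower-left of the bounding box.
Web: 12 × 220, A = 2 640 mm², x = 59 mm, Ī = 31 680 mm⁴.
Top flange (beyond web): 53 × 18, A = 954 mm², x = 91.5 mm, Ī = 223 316 mm⁴.
Bottom flange (beyond web): 53 × 18, A = 954 mm², x = 26.5 mm, Ī = 223 316 mm⁴.
Centroid: x̄ = ΣA·x / ΣA = 59 mm.
Transfer each piece to the centroidal y-axis using Ī + A·d² with d = x − 59:
  web: d = 0 mm → contributes +31 680 mm⁴
  top flange (beyond web): d = 32.5 mm → contributes +1 230 978 mm⁴
  bottom flange (beyond web): d = -32.5 mm → contributes +1 230 978 mm⁴
Total I = 2 493 636 mm⁴.

Iy ≈ 2.49 × 10⁶ mm⁴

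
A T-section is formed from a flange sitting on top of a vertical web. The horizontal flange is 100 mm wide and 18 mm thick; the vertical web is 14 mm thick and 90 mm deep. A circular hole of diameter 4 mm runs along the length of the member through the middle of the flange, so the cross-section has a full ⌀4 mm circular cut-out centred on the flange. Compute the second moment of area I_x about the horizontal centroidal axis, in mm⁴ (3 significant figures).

I_x ≈ 3.05 × 10⁶ mm⁴

Treat the section as a set of non-overlapping primitives; coordinates are from the bounding-box lower-left.
Flange: 100 × 18, A = 1 800 mm², y = 99 mm, Ī = 48 600 mm⁴.
Web: 14 × 90, A = 1 260 mm², y = 45 mm, Ī = 850 500 mm⁴.
Hole (subtracted): ⌀4, A = 12.566 mm², y = 99 mm, Ī = 12.566 mm⁴.
Centroid: ȳ = ΣA·y / ΣA = 76.673 mm.
Transfer each piece to the horizontal centroidal axis using Ī + A·d² with d = y − 76.673:
  flange: d = 22.327 mm → contributes +945 890 mm⁴
  web: d = -31.673 mm → contributes +2 114 507 mm⁴
  hole: d = 22.327 mm → contributes −6276.8 mm⁴
Total I = 3 054 119 mm⁴.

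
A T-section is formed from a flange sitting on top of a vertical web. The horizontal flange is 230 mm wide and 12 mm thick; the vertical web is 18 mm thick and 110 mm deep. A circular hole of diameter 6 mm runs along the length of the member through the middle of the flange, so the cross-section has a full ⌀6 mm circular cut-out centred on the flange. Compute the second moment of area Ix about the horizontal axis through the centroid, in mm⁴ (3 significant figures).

Ix ≈ 6.30 × 10⁶ mm⁴

Split into non-overlapping primitives; take the origin at the lower-left of the bounding box.
Flange: 230 × 12, A = 2 760 mm², y = 116 mm, Ī = 33 120 mm⁴.
Web: 18 × 110, A = 1 980 mm², y = 55 mm, Ī = 1 996 500 mm⁴.
Hole (subtracted): ⌀6, A = 28.274 mm², y = 116 mm, Ī = 63.617 mm⁴.
Centroid: ȳ = ΣA·y / ΣA = 90.366 mm.
Transfer each piece to the horizontal axis through the centroid using Ī + A·d² with d = y − 90.366:
  flange: d = 25.634 mm → contributes +1 846 710 mm⁴
  web: d = -35.366 mm → contributes +4 473 004 mm⁴
  hole: d = 25.634 mm → contributes −18 643 mm⁴
Total I = 6 301 071 mm⁴.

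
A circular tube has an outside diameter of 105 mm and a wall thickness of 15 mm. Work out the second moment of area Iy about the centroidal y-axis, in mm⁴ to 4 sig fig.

Decompose the section into non-overlapping parts with the origin at the bottom-left of its bounding rectangle.
Outer circle: ⌀105, A = 8659.01 mm², x = 52.5 mm, Ī = 5 966 602 mm⁴.
Bore (subtracted): ⌀75, A = 4417.86 mm², x = 52.5 mm, Ī = 1 553 156 mm⁴.
By symmetry the centroid is at mid-width, x̄ = 52.5 mm.
All pieces are centred on the centroidal y-axis, so I = ΣĪ (holes subtracted) = 4 413 447 mm⁴.

Iy ≈ 4.413 × 10⁶ mm⁴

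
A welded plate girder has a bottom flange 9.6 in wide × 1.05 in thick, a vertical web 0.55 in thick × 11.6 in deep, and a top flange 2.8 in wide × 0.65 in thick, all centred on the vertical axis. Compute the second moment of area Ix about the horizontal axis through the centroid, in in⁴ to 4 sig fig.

Break the section into simple shapes (no overlaps), measuring from the bottom-left corner of the bounding box.
Bottom plate: 9.6 × 1.05, A = 10.08 in², y = 0.525 in, Ī = 0.9261 in⁴.
Web plate: 0.55 × 11.6, A = 6.38 in², y = 6.85 in, Ī = 71.5411 in⁴.
Top plate: 2.8 × 0.65, A = 1.82 in², y = 12.975 in, Ī = 0.0640792 in⁴.
Centroid: ȳ = ΣA·y / ΣA = 3.97207 in.
Transfer each piece to the horizontal axis through the centroid using Ī + A·d² with d = y − 3.97207:
  bottom plate: d = -3.44707 in → contributes +120.7 in⁴
  web plate: d = 2.87793 in → contributes +124.383 in⁴
  top plate: d = 9.00293 in → contributes +147.58 in⁴
Total I = 392.663 in⁴.

Ix ≈ 392.7 in⁴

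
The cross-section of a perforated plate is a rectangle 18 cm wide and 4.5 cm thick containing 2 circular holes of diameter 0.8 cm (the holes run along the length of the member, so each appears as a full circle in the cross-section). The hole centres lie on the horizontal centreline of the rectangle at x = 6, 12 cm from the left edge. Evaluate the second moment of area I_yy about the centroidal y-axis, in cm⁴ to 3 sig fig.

Treat the section as a set of non-overlapping primitives; coordinates are from the bounding-box lower-left.
Plate: 18 × 4.5, A = 81 cm², x = 9 cm, Ī = 2 187 cm⁴.
Hole 1 (subtracted): ⌀0.8, A = 0.50265 cm², x = 6 cm, Ī = 0.020106 cm⁴.
Hole 2 (subtracted): ⌀0.8, A = 0.50265 cm², x = 12 cm, Ī = 0.020106 cm⁴.
By symmetry the centroid is at mid-width, x̄ = 9 cm.
Transfer each piece to the centroidal y-axis using Ī + A·d² with d = x − 9:
  plate: d = 0 cm → contributes +2 187 cm⁴
  hole 1: d = -3 cm → contributes −4.544 cm⁴
  hole 2: d = 3 cm → contributes −4.544 cm⁴
Total I = 2177.9 cm⁴.

I_yy ≈ 2180 cm⁴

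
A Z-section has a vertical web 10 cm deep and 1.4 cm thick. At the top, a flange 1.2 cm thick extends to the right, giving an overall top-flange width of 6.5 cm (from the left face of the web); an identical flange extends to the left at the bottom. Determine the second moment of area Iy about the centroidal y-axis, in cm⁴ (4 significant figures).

Iy ≈ 158.1 cm⁴

Break the section into simple shapes (no overlaps), measuring from the bottom-left corner of the bounding box.
Web: 1.4 × 10, A = 14 cm², x = 5.8 cm, Ī = 2.28667 cm⁴.
Top flange (beyond web): 5.1 × 1.2, A = 6.12 cm², x = 9.05 cm, Ī = 13.2651 cm⁴.
Bottom flange (beyond web): 5.1 × 1.2, A = 6.12 cm², x = 2.55 cm, Ī = 13.2651 cm⁴.
Centroid: x̄ = ΣA·x / ΣA = 5.8 cm.
Transfer each piece to the centroidal y-axis using Ī + A·d² with d = x − 5.8:
  web: d = 0 cm → contributes +2.28667 cm⁴
  top flange (beyond web): d = 3.25 cm → contributes +77.9076 cm⁴
  bottom flange (beyond web): d = -3.25 cm → contributes +77.9076 cm⁴
Total I = 158.102 cm⁴.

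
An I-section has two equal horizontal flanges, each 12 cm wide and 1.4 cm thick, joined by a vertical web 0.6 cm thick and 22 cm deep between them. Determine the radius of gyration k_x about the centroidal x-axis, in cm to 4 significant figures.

k_x ≈ 10.48 cm

Decompose the section into non-overlapping parts with the origin at the bottom-left of its bounding rectangle.
Bottom flange: 12 × 1.4, A = 16.8 cm², y = 0.7 cm, Ī = 2.744 cm⁴.
Web: 0.6 × 22, A = 13.2 cm², y = 12.4 cm, Ī = 532.4 cm⁴.
Top flange: 12 × 1.4, A = 16.8 cm², y = 24.1 cm, Ī = 2.744 cm⁴.
By symmetry the centroid is at mid-height, ȳ = 12.4 cm.
Transfer each piece to the centroidal x-axis using Ī + A·d² with d = y − 12.4:
  bottom flange: d = -11.7 cm → contributes +2302.5 cm⁴
  web: d = 0 cm → contributes +532.4 cm⁴
  top flange: d = 11.7 cm → contributes +2302.5 cm⁴
Total I = 5137.39 cm⁴.
Radius of gyration: k = √(I/A) = √(5137.39 / 46.8) = 10.4773 cm.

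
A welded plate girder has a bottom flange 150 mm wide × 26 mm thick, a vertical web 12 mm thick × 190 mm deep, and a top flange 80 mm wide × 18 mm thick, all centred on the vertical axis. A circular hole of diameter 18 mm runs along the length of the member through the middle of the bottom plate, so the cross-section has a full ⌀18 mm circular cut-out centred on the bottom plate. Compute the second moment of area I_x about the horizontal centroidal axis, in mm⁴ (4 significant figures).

I_x ≈ 5.713 × 10⁷ mm⁴

Split into non-overlapping primitives; take the origin at the lower-left of the bounding box.
Bottom plate: 150 × 26, A = 3 900 mm², y = 13 mm, Ī = 219 700 mm⁴.
Web plate: 12 × 190, A = 2 280 mm², y = 121 mm, Ī = 6 859 000 mm⁴.
Top plate: 80 × 18, A = 1 440 mm², y = 225 mm, Ī = 38 880 mm⁴.
Hole (subtracted): ⌀18, A = 254.469 mm², y = 13 mm, Ī = 5 153 mm⁴.
Centroid: ȳ = ΣA·y / ΣA = 87.8785 mm.
Transfer each piece to the horizontal centroidal axis using Ī + A·d² with d = y − 87.8785:
  bottom plate: d = -74.8785 mm → contributes +22 086 187 mm⁴
  web plate: d = 33.1215 mm → contributes +9 360 235 mm⁴
  top plate: d = 137.121 mm → contributes +27 114 196 mm⁴
  hole: d = -74.8785 mm → contributes −1 431 908 mm⁴
Total I = 57 128 710 mm⁴.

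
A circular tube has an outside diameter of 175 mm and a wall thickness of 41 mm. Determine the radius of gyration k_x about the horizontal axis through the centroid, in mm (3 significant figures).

k_x ≈ 49.5 mm

Break the section into simple shapes (no overlaps), measuring from the bottom-left corner of the bounding box.
Outer circle: ⌀175, A = 24 053 mm², y = 87.5 mm, Ī = 46 038 598 mm⁴.
Bore (subtracted): ⌀93, A = 6792.9 mm², y = 87.5 mm, Ī = 3 671 992 mm⁴.
By symmetry the centroid is at mid-height, ȳ = 87.5 mm.
All pieces are centred on the horizontal axis through the centroid, so I = ΣĪ (holes subtracted) = 42 366 607 mm⁴.
Radius of gyration: k = √(I/A) = √(42 366 607 / 17 260) = 49.544 mm.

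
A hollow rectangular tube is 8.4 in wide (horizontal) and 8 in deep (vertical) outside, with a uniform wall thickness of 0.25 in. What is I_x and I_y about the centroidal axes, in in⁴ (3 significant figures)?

Treat the section as a set of non-overlapping primitives; coordinates are from the bounding-box lower-left.
Outer rectangle: 8.4 × 8, A = 67.2 in², y = 4 in, Ī = 358.4 in⁴.
Inner void (subtracted): 7.9 × 7.5, A = 59.25 in², y = 4 in, Ī = 277.73 in⁴.
By symmetry the centroid is at mid-height, ȳ = 4 in.
All pieces are centred on the centroidal x-axis, so I = ΣĪ (holes subtracted) = 80.666 in⁴.
Repeating about the centroidal y-axis gives I_y = 86.987 in⁴.

I_x ≈ 80.7 in⁴, I_y ≈ 87.0 in⁴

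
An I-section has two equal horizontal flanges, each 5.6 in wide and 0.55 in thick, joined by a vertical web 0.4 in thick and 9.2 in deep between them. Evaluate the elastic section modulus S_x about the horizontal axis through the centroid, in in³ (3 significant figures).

S_x ≈ 33.5 in³

Treat the section as a set of non-overlapping primitives; coordinates are from the bounding-box lower-left.
Bottom flange: 5.6 × 0.55, A = 3.08 in², y = 0.275 in, Ī = 0.077642 in⁴.
Web: 0.4 × 9.2, A = 3.68 in², y = 5.15 in, Ī = 25.956 in⁴.
Top flange: 5.6 × 0.55, A = 3.08 in², y = 10.025 in, Ī = 0.077642 in⁴.
By symmetry the centroid is at mid-height, ȳ = 5.15 in.
Transfer each piece to the horizontal axis through the centroid using Ī + A·d² with d = y − 5.15:
  bottom flange: d = -4.875 in → contributes +73.276 in⁴
  web: d = 0 in → contributes +25.956 in⁴
  top flange: d = 4.875 in → contributes +73.276 in⁴
Total I = 172.51 in⁴.
Extreme fibre distance c = 5.15 in; S = I/c = 33.497 in³.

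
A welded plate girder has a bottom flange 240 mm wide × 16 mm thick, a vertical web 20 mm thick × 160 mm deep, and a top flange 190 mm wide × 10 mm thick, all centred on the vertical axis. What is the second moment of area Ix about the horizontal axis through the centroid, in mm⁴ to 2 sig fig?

Break the section into simple shapes (no overlaps), measuring from the bottom-left corner of the bounding box.
Bottom plate: 240 × 16, A = 3 840 mm², y = 8 mm, Ī = 81 920 mm⁴.
Web plate: 20 × 160, A = 3 200 mm², y = 96 mm, Ī = 6 826 667 mm⁴.
Top plate: 190 × 10, A = 1 900 mm², y = 181 mm, Ī = 15 833 mm⁴.
Centroid: ȳ = ΣA·y / ΣA = 76.27 mm.
Transfer each piece to the horizontal axis through the centroid using Ī + A·d² with d = y − 76.27:
  bottom plate: d = -68.27 mm → contributes +17 977 382 mm⁴
  web plate: d = 19.73 mm → contributes +8 072 817 mm⁴
  top plate: d = 104.7 mm → contributes +20 857 247 mm⁴
Total I = 46 907 446 mm⁴.

Ix ≈ 4.7 × 10⁷ mm⁴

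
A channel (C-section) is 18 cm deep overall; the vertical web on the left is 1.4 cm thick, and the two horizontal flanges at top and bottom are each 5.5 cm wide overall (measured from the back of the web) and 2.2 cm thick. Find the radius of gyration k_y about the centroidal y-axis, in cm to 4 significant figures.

k_y ≈ 1.587 cm

Decompose the section into non-overlapping parts with the origin at the bottom-left of its bounding rectangle.
Web: 1.4 × 18, A = 25.2 cm², x = 0.7 cm, Ī = 4.116 cm⁴.
Top flange (beyond web): 4.1 × 2.2, A = 9.02 cm², x = 3.45 cm, Ī = 12.6355 cm⁴.
Bottom flange (beyond web): 4.1 × 2.2, A = 9.02 cm², x = 3.45 cm, Ī = 12.6355 cm⁴.
Centroid: x̄ = ΣA·x / ΣA = 1.84732 cm.
Transfer each piece to the centroidal y-axis using Ī + A·d² with d = x − 1.84732:
  web: d = -1.14732 cm → contributes +37.2877 cm⁴
  top flange (beyond web): d = 1.60268 cm → contributes +35.8042 cm⁴
  bottom flange (beyond web): d = 1.60268 cm → contributes +35.8042 cm⁴
Total I = 108.896 cm⁴.
Radius of gyration: k = √(I/A) = √(108.896 / 43.24) = 1.58695 cm.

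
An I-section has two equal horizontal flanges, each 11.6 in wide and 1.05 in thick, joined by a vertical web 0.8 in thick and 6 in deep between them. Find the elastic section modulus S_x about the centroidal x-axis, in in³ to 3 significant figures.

S_x ≈ 78.8 in³

Split into non-overlapping primitives; take the origin at the lower-left of the bounding box.
Bottom flange: 11.6 × 1.05, A = 12.18 in², y = 0.525 in, Ī = 1.119 in⁴.
Web: 0.8 × 6, A = 4.8 in², y = 4.05 in, Ī = 14.4 in⁴.
Top flange: 11.6 × 1.05, A = 12.18 in², y = 7.575 in, Ī = 1.119 in⁴.
By symmetry the centroid is at mid-height, ȳ = 4.05 in.
Transfer each piece to the centroidal x-axis using Ī + A·d² with d = y − 4.05:
  bottom flange: d = -3.525 in → contributes +152.46 in⁴
  web: d = 0 in → contributes +14.4 in⁴
  top flange: d = 3.525 in → contributes +152.46 in⁴
Total I = 319.33 in⁴.
Extreme fibre distance c = 4.05 in; S = I/c = 78.846 in³.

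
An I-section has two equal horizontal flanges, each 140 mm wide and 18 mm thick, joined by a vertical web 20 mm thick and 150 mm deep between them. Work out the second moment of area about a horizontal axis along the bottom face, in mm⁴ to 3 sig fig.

I_base ≈ 1.11 × 10⁸ mm⁴

Split into non-overlapping primitives; take the origin at the lower-left of the bounding box.
Bottom flange: 140 × 18, A = 2 520 mm², y = 9 mm, Ī = 68 040 mm⁴.
Web: 20 × 150, A = 3 000 mm², y = 93 mm, Ī = 5 625 000 mm⁴.
Top flange: 140 × 18, A = 2 520 mm², y = 177 mm, Ī = 68 040 mm⁴.
Transfer each piece to the bottom edge using Ī + A·d² with d = y − 0:
  bottom flange: d = 9 mm → contributes +272 160 mm⁴
  web: d = 93 mm → contributes +31 572 000 mm⁴
  top flange: d = 177 mm → contributes +79 017 120 mm⁴
Total I = 110 861 280 mm⁴.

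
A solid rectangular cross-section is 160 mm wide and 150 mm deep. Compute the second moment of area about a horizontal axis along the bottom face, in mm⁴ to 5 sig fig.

The section: 160 × 150, A = 24 000 mm², y = 75 mm, Ī = 45 000 000 mm⁴.
Transfer it to the bottom edge using Ī + A·d² with d = y − 0:
  the section: d = 75 mm → contributes +180 000 000 mm⁴
Total I = 180 000 000 mm⁴.

I_base ≈ 1.8000 × 10⁸ mm⁴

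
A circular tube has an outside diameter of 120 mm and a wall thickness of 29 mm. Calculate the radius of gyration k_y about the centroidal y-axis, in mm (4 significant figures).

k_y ≈ 33.77 mm

Split into non-overlapping primitives; take the origin at the lower-left of the bounding box.
Outer circle: ⌀120, A = 11309.7 mm², x = 60 mm, Ī = 10 178 760 mm⁴.
Bore (subtracted): ⌀62, A = 3019.07 mm², x = 60 mm, Ī = 725 332 mm⁴.
By symmetry the centroid is at mid-width, x̄ = 60 mm.
All pieces are centred on the centroidal y-axis, so I = ΣĪ (holes subtracted) = 9 453 429 mm⁴.
Radius of gyration: k = √(I/A) = √(9 453 429 / 8290.66) = 33.7676 mm.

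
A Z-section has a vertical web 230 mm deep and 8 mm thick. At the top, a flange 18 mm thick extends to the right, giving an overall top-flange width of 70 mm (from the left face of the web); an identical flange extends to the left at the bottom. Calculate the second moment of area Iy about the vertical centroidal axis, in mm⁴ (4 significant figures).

Iy ≈ 3.459 × 10⁶ mm⁴

Decompose the section into non-overlapping parts with the origin at the bottom-left of its bounding rectangle.
Web: 8 × 230, A = 1 840 mm², x = 66 mm, Ī = 9813.33 mm⁴.
Top flange (beyond web): 62 × 18, A = 1 116 mm², x = 101 mm, Ī = 357 492 mm⁴.
Bottom flange (beyond web): 62 × 18, A = 1 116 mm², x = 31 mm, Ī = 357 492 mm⁴.
Centroid: x̄ = ΣA·x / ΣA = 66 mm.
Transfer each piece to the vertical centroidal axis using Ī + A·d² with d = x − 66:
  web: d = 0 mm → contributes +9813.33 mm⁴
  top flange (beyond web): d = 35 mm → contributes +1 724 592 mm⁴
  bottom flange (beyond web): d = -35 mm → contributes +1 724 592 mm⁴
Total I = 3 458 997 mm⁴.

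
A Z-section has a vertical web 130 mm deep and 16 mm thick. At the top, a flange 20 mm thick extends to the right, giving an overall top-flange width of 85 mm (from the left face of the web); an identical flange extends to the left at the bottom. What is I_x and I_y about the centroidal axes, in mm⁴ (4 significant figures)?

I_x ≈ 1.137 × 10⁷ mm⁴, I_y ≈ 6.125 × 10⁶ mm⁴

Treat the section as a set of non-overlapping primitives; coordinates are from the bounding-box lower-left.
Web: 16 × 130, A = 2 080 mm², y = 65 mm, Ī = 2 929 333 mm⁴.
Top flange (beyond web): 69 × 20, A = 1 380 mm², y = 120 mm, Ī = 46 000 mm⁴.
Bottom flange (beyond web): 69 × 20, A = 1 380 mm², y = 10 mm, Ī = 46 000 mm⁴.
Centroid: ȳ = ΣA·y / ΣA = 65 mm.
Transfer each piece to the centroidal x-axis using Ī + A·d² with d = y − 65:
  web: d = 0 mm → contributes +2 929 333 mm⁴
  top flange (beyond web): d = 55 mm → contributes +4 220 500 mm⁴
  bottom flange (beyond web): d = -55 mm → contributes +4 220 500 mm⁴
Total I = 11 370 333 mm⁴.
For the y-axis: x̄ = 77 mm.
Repeating about the centroidal y-axis gives I_y = 6 124 653 mm⁴.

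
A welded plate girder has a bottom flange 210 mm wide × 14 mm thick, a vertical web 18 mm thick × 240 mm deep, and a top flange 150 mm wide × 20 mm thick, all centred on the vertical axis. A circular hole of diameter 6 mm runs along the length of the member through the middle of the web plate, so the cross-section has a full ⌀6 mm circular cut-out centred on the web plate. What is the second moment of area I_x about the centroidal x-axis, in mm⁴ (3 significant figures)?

Split into non-overlapping primitives; take the origin at the lower-left of the bounding box.
Bottom plate: 210 × 14, A = 2 940 mm², y = 7 mm, Ī = 48 020 mm⁴.
Web plate: 18 × 240, A = 4 320 mm², y = 134 mm, Ī = 20 736 000 mm⁴.
Top plate: 150 × 20, A = 3 000 mm², y = 264 mm, Ī = 100 000 mm⁴.
Hole (subtracted): ⌀6, A = 28.274 mm², y = 134 mm, Ī = 63.617 mm⁴.
Centroid: ȳ = ΣA·y / ΣA = 135.62 mm.
Transfer each piece to the centroidal x-axis using Ī + A·d² with d = y − 135.62:
  bottom plate: d = -128.62 mm → contributes +48 688 044 mm⁴
  web plate: d = -1.6244 mm → contributes +20 747 399 mm⁴
  top plate: d = 128.38 mm → contributes +49 540 915 mm⁴
  hole: d = -1.6244 mm → contributes −138.22 mm⁴
Total I = 118 976 220 mm⁴.

I_x ≈ 1.19 × 10⁸ mm⁴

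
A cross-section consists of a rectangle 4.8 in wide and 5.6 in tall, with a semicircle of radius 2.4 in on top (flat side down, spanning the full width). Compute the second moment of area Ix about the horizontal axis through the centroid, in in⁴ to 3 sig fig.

Ix ≈ 173 in⁴

Split into non-overlapping primitives; take the origin at the lower-left of the bounding box.
Rectangular body: 4.8 × 5.6, A = 26.88 in², y = 2.8 in, Ī = 70.246 in⁴.
Semicircular cap: semicircle r = 2.4, A = 9.0478 in², y = 6.6186 in, Ī = 3.6415 in⁴.
Centroid: ȳ = ΣA·y / ΣA = 3.7616 in.
Transfer each piece to the horizontal axis through the centroid using Ī + A·d² with d = y − 3.7616:
  rectangular body: d = -0.96165 in → contributes +95.104 in⁴
  semicircular cap: d = 2.8569 in → contributes +77.491 in⁴
Total I = 172.59 in⁴.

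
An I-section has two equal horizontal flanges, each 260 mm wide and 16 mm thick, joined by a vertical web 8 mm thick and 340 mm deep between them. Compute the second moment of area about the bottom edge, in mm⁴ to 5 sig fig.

I_base ≈ 6.7193 × 10⁸ mm⁴

Decompose the section into non-overlapping parts with the origin at the bottom-left of its bounding rectangle.
Bottom flange: 260 × 16, A = 4 160 mm², y = 8 mm, Ī = 88746.67 mm⁴.
Web: 8 × 340, A = 2 720 mm², y = 186 mm, Ī = 26 202 667 mm⁴.
Top flange: 260 × 16, A = 4 160 mm², y = 364 mm, Ī = 88746.67 mm⁴.
Transfer each piece to a horizontal axis along the bottom face using Ī + A·d² with d = y − 0:
  bottom flange: d = 8 mm → contributes +354986.7 mm⁴
  web: d = 186 mm → contributes +120 303 787 mm⁴
  top flange: d = 364 mm → contributes +551 272 107 mm⁴
Total I = 671 930 880 mm⁴.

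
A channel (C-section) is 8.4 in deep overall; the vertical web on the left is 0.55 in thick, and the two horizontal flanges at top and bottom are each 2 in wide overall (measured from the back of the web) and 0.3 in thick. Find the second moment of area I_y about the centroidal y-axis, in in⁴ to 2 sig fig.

I_y ≈ 1.0 in⁴

Treat the section as a set of non-overlapping primitives; coordinates are from the bounding-box lower-left.
Web: 0.55 × 8.4, A = 4.62 in², x = 0.275 in, Ī = 0.1165 in⁴.
Top flange (beyond web): 1.45 × 0.3, A = 0.435 in², x = 1.275 in, Ī = 0.07622 in⁴.
Bottom flange (beyond web): 1.45 × 0.3, A = 0.435 in², x = 1.275 in, Ī = 0.07622 in⁴.
Centroid: x̄ = ΣA·x / ΣA = 0.4335 in.
Transfer each piece to the centroidal y-axis using Ī + A·d² with d = x − 0.4335:
  web: d = -0.1585 in → contributes +0.2325 in⁴
  top flange (beyond web): d = 0.8415 in → contributes +0.3843 in⁴
  bottom flange (beyond web): d = 0.8415 in → contributes +0.3843 in⁴
Total I = 1.001 in⁴.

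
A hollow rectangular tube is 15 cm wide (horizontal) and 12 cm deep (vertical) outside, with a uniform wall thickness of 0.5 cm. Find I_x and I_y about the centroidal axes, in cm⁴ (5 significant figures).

I_x ≈ 607.17 cm⁴, I_y ≈ 859.67 cm⁴

Split into non-overlapping primitives; take the origin at the lower-left of the bounding box.
Outer rectangle: 15 × 12, A = 180 cm², y = 6 cm, Ī = 2 160 cm⁴.
Inner void (subtracted): 14 × 11, A = 154 cm², y = 6 cm, Ī = 1552.833 cm⁴.
By symmetry the centroid is at mid-height, ȳ = 6 cm.
All pieces are centred on the centroidal x-axis, so I = ΣĪ (holes subtracted) = 607.1667 cm⁴.
Repeating about the centroidal y-axis gives I_y = 859.6667 cm⁴.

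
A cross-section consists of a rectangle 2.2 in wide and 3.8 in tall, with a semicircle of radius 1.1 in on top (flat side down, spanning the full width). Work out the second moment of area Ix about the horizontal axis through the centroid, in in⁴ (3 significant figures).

Ix ≈ 18.9 in⁴

Treat the section as a set of non-overlapping primitives; coordinates are from the bounding-box lower-left.
Rectangular body: 2.2 × 3.8, A = 8.36 in², y = 1.9 in, Ī = 10.06 in⁴.
Semicircular cap: semicircle r = 1.1, A = 1.9007 in², y = 4.2669 in, Ī = 0.1607 in⁴.
Centroid: ȳ = ΣA·y / ΣA = 2.3384 in.
Transfer each piece to the horizontal axis through the centroid using Ī + A·d² with d = y − 2.3384:
  rectangular body: d = -0.43843 in → contributes +11.667 in⁴
  semicircular cap: d = 1.9284 in → contributes +7.2289 in⁴
Total I = 18.896 in⁴.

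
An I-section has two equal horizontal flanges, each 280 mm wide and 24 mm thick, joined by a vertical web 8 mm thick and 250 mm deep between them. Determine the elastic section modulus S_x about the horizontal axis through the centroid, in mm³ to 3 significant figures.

S_x ≈ 1.77 × 10⁶ mm³

Treat the section as a set of non-overlapping primitives; coordinates are from the bounding-box lower-left.
Bottom flange: 280 × 24, A = 6 720 mm², y = 12 mm, Ī = 322 560 mm⁴.
Web: 8 × 250, A = 2 000 mm², y = 149 mm, Ī = 10 416 667 mm⁴.
Top flange: 280 × 24, A = 6 720 mm², y = 286 mm, Ī = 322 560 mm⁴.
By symmetry the centroid is at mid-height, ȳ = 149 mm.
Transfer each piece to the horizontal axis through the centroid using Ī + A·d² with d = y − 149:
  bottom flange: d = -137 mm → contributes +126 450 240 mm⁴
  web: d = 0 mm → contributes +10 416 667 mm⁴
  top flange: d = 137 mm → contributes +126 450 240 mm⁴
Total I = 263 317 147 mm⁴.
Extreme fibre distance c = 149 mm; S = I/c = 1 767 229 mm³.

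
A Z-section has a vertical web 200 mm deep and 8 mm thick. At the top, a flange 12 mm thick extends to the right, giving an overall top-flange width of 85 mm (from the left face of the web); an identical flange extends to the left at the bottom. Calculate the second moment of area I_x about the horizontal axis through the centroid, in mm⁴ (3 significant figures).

I_x ≈ 2.17 × 10⁷ mm⁴

Break the section into simple shapes (no overlaps), measuring from the bottom-left corner of the bounding box.
Web: 8 × 200, A = 1 600 mm², y = 100 mm, Ī = 5 333 333 mm⁴.
Top flange (beyond web): 77 × 12, A = 924 mm², y = 194 mm, Ī = 11 088 mm⁴.
Bottom flange (beyond web): 77 × 12, A = 924 mm², y = 6 mm, Ī = 11 088 mm⁴.
Centroid: ȳ = ΣA·y / ΣA = 100 mm.
Transfer each piece to the horizontal axis through the centroid using Ī + A·d² with d = y − 100:
  web: d = 0 mm → contributes +5 333 333 mm⁴
  top flange (beyond web): d = 94 mm → contributes +8 175 552 mm⁴
  bottom flange (beyond web): d = -94 mm → contributes +8 175 552 mm⁴
Total I = 21 684 437 mm⁴.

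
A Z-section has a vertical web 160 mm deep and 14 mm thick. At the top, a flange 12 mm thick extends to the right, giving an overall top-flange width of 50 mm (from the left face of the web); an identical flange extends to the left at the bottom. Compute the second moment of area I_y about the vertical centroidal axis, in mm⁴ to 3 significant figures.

Decompose the section into non-overlapping parts with the origin at the bottom-left of its bounding rectangle.
Web: 14 × 160, A = 2 240 mm², x = 43 mm, Ī = 36 587 mm⁴.
Top flange (beyond web): 36 × 12, A = 432 mm², x = 68 mm, Ī = 46 656 mm⁴.
Bottom flange (beyond web): 36 × 12, A = 432 mm², x = 18 mm, Ī = 46 656 mm⁴.
Centroid: x̄ = ΣA·x / ΣA = 43 mm.
Transfer each piece to the vertical centroidal axis using Ī + A·d² with d = x − 43:
  web: d = 0 mm → contributes +36 587 mm⁴
  top flange (beyond web): d = 25 mm → contributes +316 656 mm⁴
  bottom flange (beyond web): d = -25 mm → contributes +316 656 mm⁴
Total I = 669 899 mm⁴.

I_y ≈ 6.70 × 10⁵ mm⁴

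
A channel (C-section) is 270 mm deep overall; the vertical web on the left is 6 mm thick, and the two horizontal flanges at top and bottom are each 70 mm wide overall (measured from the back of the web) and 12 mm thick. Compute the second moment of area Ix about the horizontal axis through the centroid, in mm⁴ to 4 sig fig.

Ix ≈ 3.542 × 10⁷ mm⁴

Split into non-overlapping primitives; take the origin at the lower-left of the bounding box.
Web: 6 × 270, A = 1 620 mm², y = 135 mm, Ī = 9 841 500 mm⁴.
Top flange (beyond web): 64 × 12, A = 768 mm², y = 264 mm, Ī = 9 216 mm⁴.
Bottom flange (beyond web): 64 × 12, A = 768 mm², y = 6 mm, Ī = 9 216 mm⁴.
By symmetry the centroid is at mid-height, ȳ = 135 mm.
Transfer each piece to the horizontal axis through the centroid using Ī + A·d² with d = y − 135:
  web: d = 0 mm → contributes +9 841 500 mm⁴
  top flange (beyond web): d = 129 mm → contributes +12 789 504 mm⁴
  bottom flange (beyond web): d = -129 mm → contributes +12 789 504 mm⁴
Total I = 35 420 508 mm⁴.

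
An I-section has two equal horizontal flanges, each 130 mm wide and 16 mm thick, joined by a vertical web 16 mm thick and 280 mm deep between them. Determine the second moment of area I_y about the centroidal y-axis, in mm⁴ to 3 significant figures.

I_y ≈ 5.95 × 10⁶ mm⁴

Treat the section as a set of non-overlapping primitives; coordinates are from the bounding-box lower-left.
Bottom flange: 130 × 16, A = 2 080 mm², x = 65 mm, Ī = 2 929 333 mm⁴.
Web: 16 × 280, A = 4 480 mm², x = 65 mm, Ī = 95 573 mm⁴.
Top flange: 130 × 16, A = 2 080 mm², x = 65 mm, Ī = 2 929 333 mm⁴.
By symmetry the centroid is at mid-width, x̄ = 65 mm.
All pieces are centred on the centroidal y-axis, so I = ΣĪ = 5 954 240 mm⁴.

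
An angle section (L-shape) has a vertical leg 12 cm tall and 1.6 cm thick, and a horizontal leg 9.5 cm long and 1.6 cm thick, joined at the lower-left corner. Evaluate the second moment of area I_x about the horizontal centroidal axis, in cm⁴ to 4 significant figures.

I_x ≈ 439.2 cm⁴

Split into non-overlapping primitives; take the origin at the lower-left of the bounding box.
Vertical leg: 1.6 × 12, A = 19.2 cm², y = 6 cm, Ī = 230.4 cm⁴.
Horizontal leg (remainder): 7.9 × 1.6, A = 12.64 cm², y = 0.8 cm, Ī = 2.69653 cm⁴.
Centroid: ȳ = ΣA·y / ΣA = 3.93568 cm.
Transfer each piece to the horizontal centroidal axis using Ī + A·d² with d = y − 3.93568:
  vertical leg: d = 2.06432 cm → contributes +312.219 cm⁴
  horizontal leg (remainder): d = -3.13568 cm → contributes +126.979 cm⁴
Total I = 439.198 cm⁴.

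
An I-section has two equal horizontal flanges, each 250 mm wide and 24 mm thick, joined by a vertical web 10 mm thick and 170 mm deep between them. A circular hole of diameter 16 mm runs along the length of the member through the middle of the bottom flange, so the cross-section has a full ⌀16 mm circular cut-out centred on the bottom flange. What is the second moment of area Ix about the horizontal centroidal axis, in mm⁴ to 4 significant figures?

Break the section into simple shapes (no overlaps), measuring from the bottom-left corner of the bounding box.
Bottom flange: 250 × 24, A = 6 000 mm², y = 12 mm, Ī = 288 000 mm⁴.
Web: 10 × 170, A = 1 700 mm², y = 109 mm, Ī = 4 094 167 mm⁴.
Top flange: 250 × 24, A = 6 000 mm², y = 206 mm, Ī = 288 000 mm⁴.
Hole (subtracted): ⌀16, A = 201.062 mm², y = 12 mm, Ī = 3216.99 mm⁴.
Centroid: ȳ = ΣA·y / ΣA = 110.445 mm.
Transfer each piece to the horizontal centroidal axis using Ī + A·d² with d = y − 110.445:
  bottom flange: d = -98.4448 mm → contributes +58 436 249 mm⁴
  web: d = -1.44478 mm → contributes +4 097 715 mm⁴
  top flange: d = 95.5552 mm → contributes +55 072 799 mm⁴
  hole: d = -98.4448 mm → contributes −1 951 784 mm⁴
Total I = 115 654 980 mm⁴.

Ix ≈ 1.157 × 10⁸ mm⁴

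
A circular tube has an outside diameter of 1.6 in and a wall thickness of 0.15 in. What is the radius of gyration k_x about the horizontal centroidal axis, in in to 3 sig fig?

Decompose the section into non-overlapping parts with the origin at the bottom-left of its bounding rectangle.
Outer circle: ⌀1.6, A = 2.0106 in², y = 0.8 in, Ī = 0.3217 in⁴.
Bore (subtracted): ⌀1.3, A = 1.3273 in², y = 0.8 in, Ī = 0.1402 in⁴.
By symmetry the centroid is at mid-height, ȳ = 0.8 in.
All pieces are centred on the horizontal centroidal axis, so I = ΣĪ (holes subtracted) = 0.1815 in⁴.
Radius of gyration: k = √(I/A) = √(0.1815 / 0.6833) = 0.51539 in.

k_x ≈ 0.515 in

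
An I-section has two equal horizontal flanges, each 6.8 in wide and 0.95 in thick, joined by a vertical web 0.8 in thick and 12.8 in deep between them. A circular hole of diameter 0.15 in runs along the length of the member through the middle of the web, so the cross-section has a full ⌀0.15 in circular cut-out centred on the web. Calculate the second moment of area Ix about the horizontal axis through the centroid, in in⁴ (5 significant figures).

Ix ≈ 751.45 in⁴

Split into non-overlapping primitives; take the origin at the lower-left of the bounding box.
Bottom flange: 6.8 × 0.95, A = 6.46 in², y = 0.475 in, Ī = 0.4858458 in⁴.
Web: 0.8 × 12.8, A = 10.24 in², y = 7.35 in, Ī = 139.8101 in⁴.
Top flange: 6.8 × 0.95, A = 6.46 in², y = 14.225 in, Ī = 0.4858458 in⁴.
Hole (subtracted): ⌀0.15, A = 0.01767146 in², y = 7.35 in, Ī = 0.00002485049 in⁴.
By symmetry the centroid is at mid-height, ȳ = 7.35 in.
Transfer each piece to the horizontal axis through the centroid using Ī + A·d² with d = y − 7.35:
  bottom flange: d = -6.875 in → contributes +305.8218 in⁴
  web: d = 0 in → contributes +139.8101 in⁴
  top flange: d = 6.875 in → contributes +305.8218 in⁴
  hole: d = 0 in → contributes −0.00002485049 in⁴
Total I = 751.4537 in⁴.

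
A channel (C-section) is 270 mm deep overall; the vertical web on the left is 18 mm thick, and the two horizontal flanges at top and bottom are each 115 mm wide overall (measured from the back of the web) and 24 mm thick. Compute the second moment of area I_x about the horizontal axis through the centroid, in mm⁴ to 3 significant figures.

Treat the section as a set of non-overlapping primitives; coordinates are from the bounding-box lower-left.
Web: 18 × 270, A = 4 860 mm², y = 135 mm, Ī = 29 524 500 mm⁴.
Top flange (beyond web): 97 × 24, A = 2 328 mm², y = 258 mm, Ī = 111 744 mm⁴.
Bottom flange (beyond web): 97 × 24, A = 2 328 mm², y = 12 mm, Ī = 111 744 mm⁴.
By symmetry the centroid is at mid-height, ȳ = 135 mm.
Transfer each piece to the horizontal axis through the centroid using Ī + A·d² with d = y − 135:
  web: d = 0 mm → contributes +29 524 500 mm⁴
  top flange (beyond web): d = 123 mm → contributes +35 332 056 mm⁴
  bottom flange (beyond web): d = -123 mm → contributes +35 332 056 mm⁴
Total I = 100 188 612 mm⁴.

I_x ≈ 1.00 × 10⁸ mm⁴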